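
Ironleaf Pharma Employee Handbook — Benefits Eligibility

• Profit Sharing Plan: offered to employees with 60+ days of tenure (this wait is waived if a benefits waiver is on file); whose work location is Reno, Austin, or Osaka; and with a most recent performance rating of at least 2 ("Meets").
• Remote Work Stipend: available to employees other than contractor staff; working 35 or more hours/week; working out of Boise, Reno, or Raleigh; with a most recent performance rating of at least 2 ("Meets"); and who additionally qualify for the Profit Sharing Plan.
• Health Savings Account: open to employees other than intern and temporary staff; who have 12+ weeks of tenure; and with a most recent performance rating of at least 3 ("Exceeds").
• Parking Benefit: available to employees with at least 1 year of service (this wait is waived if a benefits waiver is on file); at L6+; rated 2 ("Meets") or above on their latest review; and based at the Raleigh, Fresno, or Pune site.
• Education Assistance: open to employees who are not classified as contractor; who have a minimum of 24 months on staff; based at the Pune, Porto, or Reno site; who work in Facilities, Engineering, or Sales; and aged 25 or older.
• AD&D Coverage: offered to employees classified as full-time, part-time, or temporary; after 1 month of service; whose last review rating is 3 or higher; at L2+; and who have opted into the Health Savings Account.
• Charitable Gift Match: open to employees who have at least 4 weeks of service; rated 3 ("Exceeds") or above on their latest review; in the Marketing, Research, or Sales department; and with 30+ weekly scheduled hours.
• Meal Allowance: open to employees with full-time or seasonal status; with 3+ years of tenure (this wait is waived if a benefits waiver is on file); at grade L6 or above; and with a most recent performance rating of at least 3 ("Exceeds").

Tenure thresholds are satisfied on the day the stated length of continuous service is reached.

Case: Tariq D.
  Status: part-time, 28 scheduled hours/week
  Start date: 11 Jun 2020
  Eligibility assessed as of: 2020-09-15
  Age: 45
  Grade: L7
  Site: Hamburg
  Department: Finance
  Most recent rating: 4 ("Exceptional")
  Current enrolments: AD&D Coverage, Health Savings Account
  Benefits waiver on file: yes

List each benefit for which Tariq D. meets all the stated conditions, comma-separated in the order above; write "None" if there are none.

Health Savings Account, AD&D Coverage

Service from 11 Jun 2020 to 2020-09-15: 96 days.
Profit Sharing Plan — benefits waiver on file ✓; site Hamburg ✗ (not Reno, Austin, or Osaka) → not eligible.
Remote Work Stipend — status part-time ✓ (not excluded); 28 hrs/wk < 35 ✗ → not eligible.
Health Savings Account — status part-time ✓ (not excluded); service 96 days ≥ 12 weeks (≈84 days) ✓; rating 4 ≥ 3 ✓ → eligible.
Parking Benefit — benefits waiver on file ✓; grade L7 ≥ L6 ✓; rating 4 ≥ 2 ✓; site Hamburg ✗ (not Raleigh, Fresno, or Pune) → not eligible.
Education Assistance — status part-time ✓ (not excluded); service 96 days < 24 months (≈720 days) ✗ → not eligible.
AD&D Coverage — status part-time ✓; service 96 days ≥ 1 month (≈30 days) ✓; rating 4 ≥ 3 ✓; grade L7 ≥ L2 ✓; enrolled in Health Savings Account ✓ → eligible.
Charitable Gift Match — service 96 days ≥ 4 weeks (≈28 days) ✓; rating 4 ≥ 3 ✓; dept Finance ✗ → not eligible.
Meal Allowance — status part-time ✗ (requires full-time or seasonal) → not eligible.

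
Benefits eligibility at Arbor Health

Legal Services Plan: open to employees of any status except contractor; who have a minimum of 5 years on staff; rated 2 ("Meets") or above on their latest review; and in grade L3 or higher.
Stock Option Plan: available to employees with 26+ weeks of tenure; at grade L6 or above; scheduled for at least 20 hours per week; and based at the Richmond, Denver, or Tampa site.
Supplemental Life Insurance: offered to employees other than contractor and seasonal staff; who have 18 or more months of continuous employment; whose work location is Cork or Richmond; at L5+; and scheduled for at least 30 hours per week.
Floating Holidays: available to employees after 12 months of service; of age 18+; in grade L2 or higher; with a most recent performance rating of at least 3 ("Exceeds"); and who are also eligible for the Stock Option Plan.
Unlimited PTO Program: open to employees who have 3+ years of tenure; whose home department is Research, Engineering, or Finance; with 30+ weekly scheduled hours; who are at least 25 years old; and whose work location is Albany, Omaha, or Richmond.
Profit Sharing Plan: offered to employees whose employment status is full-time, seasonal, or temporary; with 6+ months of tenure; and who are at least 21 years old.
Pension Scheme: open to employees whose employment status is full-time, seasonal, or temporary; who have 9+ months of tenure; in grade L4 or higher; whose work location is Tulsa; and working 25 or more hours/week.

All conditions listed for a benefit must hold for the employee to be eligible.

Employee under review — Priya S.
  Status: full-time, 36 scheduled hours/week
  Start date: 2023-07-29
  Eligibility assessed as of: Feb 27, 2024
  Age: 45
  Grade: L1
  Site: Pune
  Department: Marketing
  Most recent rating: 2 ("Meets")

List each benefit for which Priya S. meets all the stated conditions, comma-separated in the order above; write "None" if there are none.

Service from 2023-07-29 to Feb 27, 2024: 213 days.
Legal Services Plan — status full-time ✓ (not excluded); service 213 days < 5 years (≈1825 days) ✗ → not eligible.
Stock Option Plan — service 213 days ≥ 26 weeks (≈182 days) ✓; grade L1 < L6 ✗ → not eligible.
Supplemental Life Insurance — status full-time ✓ (not excluded); service 213 days < 18 months (≈540 days) ✗ → not eligible.
Floating Holidays — service 213 days < 12 months (≈360 days) ✗ → not eligible.
Unlimited PTO Program — service 213 days < 3 years (≈1095 days) ✗ → not eligible.
Profit Sharing Plan — status full-time ✓; service 213 days ≥ 6 months (≈180 days) ✓; age 45 ≥ 21 ✓ → eligible.
Pension Scheme — status full-time ✓; service 213 days < 9 months (≈270 days) ✗ → not eligible.

Profit Sharing Plan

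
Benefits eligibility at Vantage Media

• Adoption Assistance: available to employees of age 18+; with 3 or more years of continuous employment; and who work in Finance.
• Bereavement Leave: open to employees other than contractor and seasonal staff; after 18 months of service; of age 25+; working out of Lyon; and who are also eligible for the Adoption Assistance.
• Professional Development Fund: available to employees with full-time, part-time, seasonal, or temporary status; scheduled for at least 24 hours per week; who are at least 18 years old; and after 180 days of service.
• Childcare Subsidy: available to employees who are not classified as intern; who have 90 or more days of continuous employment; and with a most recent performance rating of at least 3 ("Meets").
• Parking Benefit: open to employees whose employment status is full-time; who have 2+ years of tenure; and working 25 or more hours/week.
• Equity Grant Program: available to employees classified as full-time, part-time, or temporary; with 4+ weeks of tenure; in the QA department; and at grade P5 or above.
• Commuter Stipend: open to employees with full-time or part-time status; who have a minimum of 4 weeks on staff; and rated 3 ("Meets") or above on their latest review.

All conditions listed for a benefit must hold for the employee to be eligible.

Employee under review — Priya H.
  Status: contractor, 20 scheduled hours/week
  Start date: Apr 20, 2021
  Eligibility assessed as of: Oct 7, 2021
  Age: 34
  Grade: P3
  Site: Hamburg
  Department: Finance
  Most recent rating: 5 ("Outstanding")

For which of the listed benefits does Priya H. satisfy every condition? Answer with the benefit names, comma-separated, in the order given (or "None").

Childcare Subsidy

Service from Apr 20, 2021 to Oct 7, 2021: 170 days.
Adoption Assistance — age 34 ≥ 18 ✓; service 170 days < 3 years (≈1095 days) ✗ → not eligible.
Bereavement Leave — status contractor ✗ (excluded) → not eligible.
Professional Development Fund — status contractor ✗ (requires full-time, part-time, seasonal, or temporary) → not eligible.
Childcare Subsidy — status contractor ✓ (not excluded); service 170 days ≥ 90 days ✓; rating 5 ≥ 3 ✓ → eligible.
Parking Benefit — status contractor ✗ (requires full-time) → not eligible.
Equity Grant Program — status contractor ✗ (requires full-time, part-time, or temporary) → not eligible.
Commuter Stipend — status contractor ✗ (requires full-time or part-time) → not eligible.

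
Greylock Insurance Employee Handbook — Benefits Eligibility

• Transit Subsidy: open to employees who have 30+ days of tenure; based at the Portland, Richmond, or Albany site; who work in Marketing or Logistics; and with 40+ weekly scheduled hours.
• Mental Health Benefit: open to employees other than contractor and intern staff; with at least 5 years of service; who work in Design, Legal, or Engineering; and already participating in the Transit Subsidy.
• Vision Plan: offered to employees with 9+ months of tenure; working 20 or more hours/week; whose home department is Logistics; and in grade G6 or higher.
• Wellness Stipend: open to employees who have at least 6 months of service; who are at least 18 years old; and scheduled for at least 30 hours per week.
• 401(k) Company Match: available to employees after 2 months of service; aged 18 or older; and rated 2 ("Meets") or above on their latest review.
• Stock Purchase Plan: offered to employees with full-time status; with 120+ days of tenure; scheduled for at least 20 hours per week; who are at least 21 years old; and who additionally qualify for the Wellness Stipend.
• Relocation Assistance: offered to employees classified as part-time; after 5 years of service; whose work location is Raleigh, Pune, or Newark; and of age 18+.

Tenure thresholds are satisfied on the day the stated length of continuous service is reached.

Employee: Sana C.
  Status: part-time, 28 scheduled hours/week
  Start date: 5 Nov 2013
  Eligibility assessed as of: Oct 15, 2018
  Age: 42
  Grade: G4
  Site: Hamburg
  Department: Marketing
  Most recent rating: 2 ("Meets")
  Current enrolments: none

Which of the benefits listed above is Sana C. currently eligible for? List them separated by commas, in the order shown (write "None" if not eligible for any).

401(k) Company Match

Service from 5 Nov 2013 to Oct 15, 2018: 1805 days.
Transit Subsidy — service 1805 days ≥ 30 days ✓; site Hamburg ✗ (not Portland, Richmond, or Albany) → not eligible.
Mental Health Benefit — status part-time ✓ (not excluded); service 1805 days < 5 years (≈1825 days) ✗ → not eligible.
Vision Plan — service 1805 days ≥ 9 months (≈270 days) ✓; 28 hrs/wk ≥ 20 ✓; dept Marketing ✗ → not eligible.
Wellness Stipend — service 1805 days ≥ 6 months (≈180 days) ✓; age 42 ≥ 18 ✓; 28 hrs/wk < 30 ✗ → not eligible.
401(k) Company Match — service 1805 days ≥ 2 months (≈60 days) ✓; age 42 ≥ 18 ✓; rating 2 ≥ 2 ✓ → eligible.
Stock Purchase Plan — status part-time ✗ (requires full-time) → not eligible.
Relocation Assistance — status part-time ✓; service 1805 days < 5 years (≈1825 days) ✗ → not eligible.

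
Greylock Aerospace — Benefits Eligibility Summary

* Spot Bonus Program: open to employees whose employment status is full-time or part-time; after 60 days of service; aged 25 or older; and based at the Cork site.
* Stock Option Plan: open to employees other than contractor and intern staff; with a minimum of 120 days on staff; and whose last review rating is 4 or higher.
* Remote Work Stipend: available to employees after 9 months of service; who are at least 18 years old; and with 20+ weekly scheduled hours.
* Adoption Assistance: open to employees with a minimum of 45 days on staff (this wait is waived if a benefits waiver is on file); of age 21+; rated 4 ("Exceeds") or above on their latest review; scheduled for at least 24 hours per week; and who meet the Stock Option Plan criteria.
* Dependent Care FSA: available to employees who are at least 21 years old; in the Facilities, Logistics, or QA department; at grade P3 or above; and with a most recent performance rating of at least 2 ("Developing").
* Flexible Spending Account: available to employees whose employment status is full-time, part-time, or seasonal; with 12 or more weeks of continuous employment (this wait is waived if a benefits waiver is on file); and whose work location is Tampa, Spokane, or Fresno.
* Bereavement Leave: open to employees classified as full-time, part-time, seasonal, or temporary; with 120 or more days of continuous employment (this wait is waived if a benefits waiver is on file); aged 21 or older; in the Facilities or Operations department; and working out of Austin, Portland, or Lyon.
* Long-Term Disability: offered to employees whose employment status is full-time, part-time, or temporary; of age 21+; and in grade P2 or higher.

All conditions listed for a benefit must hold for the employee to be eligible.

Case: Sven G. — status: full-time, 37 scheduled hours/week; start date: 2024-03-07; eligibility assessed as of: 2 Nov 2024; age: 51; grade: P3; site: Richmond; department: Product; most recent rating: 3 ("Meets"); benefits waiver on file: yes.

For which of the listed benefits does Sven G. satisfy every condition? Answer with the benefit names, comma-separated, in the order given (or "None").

Long-Term Disability

Service from 2024-03-07 to 2 Nov 2024: 240 days.
Spot Bonus Program — status full-time ✓; service 240 days ≥ 60 days ✓; age 51 ≥ 25 ✓; site Richmond ✗ (not Cork) → not eligible.
Stock Option Plan — status full-time ✓ (not excluded); service 240 days ≥ 120 days ✓; rating 3 < 4 ✗ → not eligible.
Remote Work Stipend — service 240 days < 9 months (≈270 days) ✗ → not eligible.
Adoption Assistance — benefits waiver on file ✓; age 51 ≥ 21 ✓; rating 3 < 4 ✗ → not eligible.
Dependent Care FSA — age 51 ≥ 21 ✓; dept Product ✗ → not eligible.
Flexible Spending Account — status full-time ✓; benefits waiver on file ✓; site Richmond ✗ (not Tampa, Spokane, or Fresno) → not eligible.
Bereavement Leave — status full-time ✓; benefits waiver on file ✓; age 51 ≥ 21 ✓; dept Product ✗ → not eligible.
Long-Term Disability — status full-time ✓; age 51 ≥ 21 ✓; grade P3 ≥ P2 ✓ → eligible.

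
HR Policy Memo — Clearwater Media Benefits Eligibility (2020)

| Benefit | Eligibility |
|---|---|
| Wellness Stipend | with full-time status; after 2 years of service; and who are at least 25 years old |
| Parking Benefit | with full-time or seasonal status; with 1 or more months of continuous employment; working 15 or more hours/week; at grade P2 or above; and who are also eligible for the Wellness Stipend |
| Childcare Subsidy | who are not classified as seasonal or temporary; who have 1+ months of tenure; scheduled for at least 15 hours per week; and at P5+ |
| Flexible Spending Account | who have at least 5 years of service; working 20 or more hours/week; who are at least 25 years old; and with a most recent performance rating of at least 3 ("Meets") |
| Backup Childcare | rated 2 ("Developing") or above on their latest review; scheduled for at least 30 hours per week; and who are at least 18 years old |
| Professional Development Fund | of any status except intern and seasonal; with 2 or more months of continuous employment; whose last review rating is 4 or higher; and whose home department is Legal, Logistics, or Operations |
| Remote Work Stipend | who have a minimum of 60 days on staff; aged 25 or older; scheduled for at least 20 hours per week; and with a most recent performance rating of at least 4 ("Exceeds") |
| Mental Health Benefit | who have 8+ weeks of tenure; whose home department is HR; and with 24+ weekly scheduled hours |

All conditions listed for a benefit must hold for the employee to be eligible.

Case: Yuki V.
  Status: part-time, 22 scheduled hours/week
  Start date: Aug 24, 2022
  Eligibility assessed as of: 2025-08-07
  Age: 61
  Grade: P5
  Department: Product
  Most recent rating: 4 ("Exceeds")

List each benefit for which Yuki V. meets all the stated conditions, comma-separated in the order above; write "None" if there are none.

Service from Aug 24, 2022 to 2025-08-07: 1079 days.
Wellness Stipend — status part-time ✗ (requires full-time) → not eligible.
Parking Benefit — status part-time ✗ (requires full-time or seasonal) → not eligible.
Childcare Subsidy — status part-time ✓ (not excluded); service 1079 days ≥ 1 month (≈30 days) ✓; 22 hrs/wk ≥ 15 ✓; grade P5 ≥ P5 ✓ → eligible.
Flexible Spending Account — service 1079 days < 5 years (≈1825 days) ✗ → not eligible.
Backup Childcare — rating 4 ≥ 2 ✓; 22 hrs/wk < 30 ✗ → not eligible.
Professional Development Fund — status part-time ✓ (not excluded); service 1079 days ≥ 2 months (≈60 days) ✓; rating 4 ≥ 4 ✓; dept Product ✗ → not eligible.
Remote Work Stipend — service 1079 days ≥ 60 days ✓; age 61 ≥ 25 ✓; 22 hrs/wk ≥ 20 ✓; rating 4 ≥ 4 ✓ → eligible.
Mental Health Benefit — service 1079 days ≥ 8 weeks (≈56 days) ✓; dept Product ✗ → not eligible.

Childcare Subsidy, Remote Work Stipend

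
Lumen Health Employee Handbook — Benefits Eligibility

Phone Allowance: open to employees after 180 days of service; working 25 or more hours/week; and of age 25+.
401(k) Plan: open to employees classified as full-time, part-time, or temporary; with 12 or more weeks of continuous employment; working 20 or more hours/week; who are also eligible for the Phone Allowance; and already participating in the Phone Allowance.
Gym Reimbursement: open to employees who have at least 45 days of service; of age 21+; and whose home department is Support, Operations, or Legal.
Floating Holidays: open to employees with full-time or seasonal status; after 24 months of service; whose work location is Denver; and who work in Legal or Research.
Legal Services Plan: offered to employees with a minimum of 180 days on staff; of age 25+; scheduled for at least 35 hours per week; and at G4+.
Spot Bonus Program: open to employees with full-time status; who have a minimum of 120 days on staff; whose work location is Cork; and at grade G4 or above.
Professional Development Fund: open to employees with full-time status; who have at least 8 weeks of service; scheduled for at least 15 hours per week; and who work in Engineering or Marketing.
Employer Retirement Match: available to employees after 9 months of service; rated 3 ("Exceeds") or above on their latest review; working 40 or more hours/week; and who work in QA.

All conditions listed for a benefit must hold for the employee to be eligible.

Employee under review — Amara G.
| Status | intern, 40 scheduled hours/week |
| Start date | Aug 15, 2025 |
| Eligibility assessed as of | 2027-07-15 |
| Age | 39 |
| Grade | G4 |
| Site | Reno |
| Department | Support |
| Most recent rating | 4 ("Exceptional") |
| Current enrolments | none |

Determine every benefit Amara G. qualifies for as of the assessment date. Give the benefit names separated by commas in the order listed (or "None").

Service from Aug 15, 2025 to 2027-07-15: 699 days.
Phone Allowance — service 699 days ≥ 180 days ✓; 40 hrs/wk ≥ 25 ✓; age 39 ≥ 25 ✓ → eligible.
401(k) Plan — status intern ✗ (requires full-time, part-time, or temporary) → not eligible.
Gym Reimbursement — service 699 days ≥ 45 days ✓; age 39 ≥ 21 ✓; dept Support ✓ → eligible.
Floating Holidays — status intern ✗ (requires full-time or seasonal) → not eligible.
Legal Services Plan — service 699 days ≥ 180 days ✓; age 39 ≥ 25 ✓; 40 hrs/wk ≥ 35 ✓; grade G4 ≥ G4 ✓ → eligible.
Spot Bonus Program — status intern ✗ (requires full-time) → not eligible.
Professional Development Fund — status intern ✗ (requires full-time) → not eligible.
Employer Retirement Match — service 699 days ≥ 9 months (≈270 days) ✓; rating 4 ≥ 3 ✓; 40 hrs/wk ≥ 40 ✓; dept Support ✗ → not eligible.

Phone Allowance, Gym Reimbursement, Legal Services Plan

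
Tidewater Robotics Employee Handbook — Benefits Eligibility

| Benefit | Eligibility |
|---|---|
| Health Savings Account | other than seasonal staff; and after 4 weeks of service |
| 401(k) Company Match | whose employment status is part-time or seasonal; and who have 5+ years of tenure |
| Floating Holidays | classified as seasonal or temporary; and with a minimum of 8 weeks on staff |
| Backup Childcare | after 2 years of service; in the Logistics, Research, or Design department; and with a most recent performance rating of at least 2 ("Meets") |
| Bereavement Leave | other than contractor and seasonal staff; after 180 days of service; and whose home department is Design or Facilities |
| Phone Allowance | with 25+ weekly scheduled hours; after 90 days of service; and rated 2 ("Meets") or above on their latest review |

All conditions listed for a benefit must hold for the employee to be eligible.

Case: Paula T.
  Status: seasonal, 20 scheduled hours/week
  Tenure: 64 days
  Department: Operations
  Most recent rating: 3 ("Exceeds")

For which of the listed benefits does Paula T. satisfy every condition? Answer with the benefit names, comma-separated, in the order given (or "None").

Health Savings Account — status seasonal ✗ (excluded) → not eligible.
401(k) Company Match — status seasonal ✓; service 64 days < 5 years (≈1825 days) ✗ → not eligible.
Floating Holidays — status seasonal ✓; service 64 days ≥ 8 weeks (≈56 days) ✓ → eligible.
Backup Childcare — service 64 days < 2 years (≈730 days) ✗ → not eligible.
Bereavement Leave — status seasonal ✗ (excluded) → not eligible.
Phone Allowance — 20 hrs/wk < 25 ✗ → not eligible.

Floating Holidays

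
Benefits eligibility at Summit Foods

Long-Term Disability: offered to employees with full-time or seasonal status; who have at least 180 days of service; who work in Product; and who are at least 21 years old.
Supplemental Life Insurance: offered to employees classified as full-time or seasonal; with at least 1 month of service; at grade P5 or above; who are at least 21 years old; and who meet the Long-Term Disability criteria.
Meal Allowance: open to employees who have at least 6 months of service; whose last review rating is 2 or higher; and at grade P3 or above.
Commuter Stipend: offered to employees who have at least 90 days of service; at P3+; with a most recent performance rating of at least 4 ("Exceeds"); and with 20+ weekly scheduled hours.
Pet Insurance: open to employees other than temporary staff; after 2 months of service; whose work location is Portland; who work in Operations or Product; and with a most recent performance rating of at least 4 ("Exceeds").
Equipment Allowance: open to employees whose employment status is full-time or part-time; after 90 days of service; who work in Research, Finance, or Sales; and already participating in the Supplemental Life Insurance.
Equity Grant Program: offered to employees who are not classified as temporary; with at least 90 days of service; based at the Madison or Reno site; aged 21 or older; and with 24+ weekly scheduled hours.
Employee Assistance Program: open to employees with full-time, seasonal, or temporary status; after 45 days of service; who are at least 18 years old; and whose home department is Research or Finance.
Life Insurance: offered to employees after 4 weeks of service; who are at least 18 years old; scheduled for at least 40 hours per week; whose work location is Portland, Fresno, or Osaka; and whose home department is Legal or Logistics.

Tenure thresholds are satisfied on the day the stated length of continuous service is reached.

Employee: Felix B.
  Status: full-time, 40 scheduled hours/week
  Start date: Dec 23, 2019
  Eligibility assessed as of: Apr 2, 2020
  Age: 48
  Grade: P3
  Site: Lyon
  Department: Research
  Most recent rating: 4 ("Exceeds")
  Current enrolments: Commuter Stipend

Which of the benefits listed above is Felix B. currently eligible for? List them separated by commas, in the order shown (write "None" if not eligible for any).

Service from Dec 23, 2019 to Apr 2, 2020: 101 days.
Long-Term Disability — status full-time ✓; service 101 days < 180 days ✗ → not eligible.
Supplemental Life Insurance — status full-time ✓; service 101 days ≥ 1 month (≈30 days) ✓; grade P3 < P5 ✗ → not eligible.
Meal Allowance — service 101 days < 6 months (≈180 days) ✗ → not eligible.
Commuter Stipend — service 101 days ≥ 90 days ✓; grade P3 ≥ P3 ✓; rating 4 ≥ 4 ✓; 40 hrs/wk ≥ 20 ✓ → eligible.
Pet Insurance — status full-time ✓ (not excluded); service 101 days ≥ 2 months (≈60 days) ✓; site Lyon ✗ (not Portland) → not eligible.
Equipment Allowance — status full-time ✓; service 101 days ≥ 90 days ✓; dept Research ✓; not enrolled in Supplemental Life Insurance ✗ → not eligible.
Equity Grant Program — status full-time ✓ (not excluded); service 101 days ≥ 90 days ✓; site Lyon ✗ (not Madison or Reno) → not eligible.
Employee Assistance Program — status full-time ✓; service 101 days ≥ 45 days ✓; age 48 ≥ 18 ✓; dept Research ✓ → eligible.
Life Insurance — service 101 days ≥ 4 weeks (≈28 days) ✓; age 48 ≥ 18 ✓; 40 hrs/wk ≥ 40 ✓; site Lyon ✗ (not Portland, Fresno, or Osaka) → not eligible.

Commuter Stipend, Employee Assistance Program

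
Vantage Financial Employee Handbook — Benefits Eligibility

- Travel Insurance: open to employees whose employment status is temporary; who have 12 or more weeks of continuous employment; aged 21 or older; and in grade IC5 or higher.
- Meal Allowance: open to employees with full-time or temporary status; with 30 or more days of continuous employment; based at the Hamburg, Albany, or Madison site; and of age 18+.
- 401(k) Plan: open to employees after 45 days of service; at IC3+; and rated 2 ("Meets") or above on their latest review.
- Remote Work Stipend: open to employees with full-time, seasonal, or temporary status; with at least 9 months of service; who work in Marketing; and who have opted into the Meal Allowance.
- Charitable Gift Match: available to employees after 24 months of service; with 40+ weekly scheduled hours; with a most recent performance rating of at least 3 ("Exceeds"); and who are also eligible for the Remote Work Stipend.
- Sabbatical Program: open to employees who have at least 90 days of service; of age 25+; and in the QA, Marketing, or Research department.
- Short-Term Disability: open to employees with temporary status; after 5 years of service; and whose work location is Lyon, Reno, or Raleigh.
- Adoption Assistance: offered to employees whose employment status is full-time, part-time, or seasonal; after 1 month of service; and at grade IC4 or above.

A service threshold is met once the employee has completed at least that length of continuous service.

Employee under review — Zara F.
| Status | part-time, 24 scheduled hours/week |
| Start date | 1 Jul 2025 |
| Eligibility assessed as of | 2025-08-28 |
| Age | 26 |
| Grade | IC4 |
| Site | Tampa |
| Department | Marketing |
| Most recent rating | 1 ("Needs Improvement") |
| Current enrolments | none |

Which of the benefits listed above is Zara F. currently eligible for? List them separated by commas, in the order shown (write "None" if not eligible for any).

Service from 1 Jul 2025 to 2025-08-28: 58 days.
Travel Insurance — status part-time ✗ (requires temporary) → not eligible.
Meal Allowance — status part-time ✗ (requires full-time or temporary) → not eligible.
401(k) Plan — service 58 days ≥ 45 days ✓; grade IC4 ≥ IC3 ✓; rating 1 < 2 ✗ → not eligible.
Remote Work Stipend — status part-time ✗ (requires full-time, seasonal, or temporary) → not eligible.
Charitable Gift Match — service 58 days < 24 months (≈720 days) ✗ → not eligible.
Sabbatical Program — service 58 days < 90 days ✗ → not eligible.
Short-Term Disability — status part-time ✗ (requires temporary) → not eligible.
Adoption Assistance — status part-time ✓; service 58 days ≥ 1 month (≈30 days) ✓; grade IC4 ≥ IC4 ✓ → eligible.

Adoption Assistance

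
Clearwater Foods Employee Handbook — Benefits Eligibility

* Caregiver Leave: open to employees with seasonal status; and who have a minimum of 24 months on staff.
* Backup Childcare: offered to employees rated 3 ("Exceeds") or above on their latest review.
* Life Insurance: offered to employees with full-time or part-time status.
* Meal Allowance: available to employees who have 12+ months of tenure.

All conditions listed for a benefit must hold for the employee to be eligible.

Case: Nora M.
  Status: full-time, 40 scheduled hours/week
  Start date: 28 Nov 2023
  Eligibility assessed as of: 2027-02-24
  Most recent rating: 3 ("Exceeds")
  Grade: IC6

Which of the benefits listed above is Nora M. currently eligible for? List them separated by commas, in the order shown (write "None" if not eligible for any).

Backup Childcare, Life Insurance, Meal Allowance

Service from 28 Nov 2023 to 2027-02-24: 1184 days.
Caregiver Leave — status full-time ✗ (requires seasonal) → not eligible.
Backup Childcare — rating 3 ≥ 3 ✓ → eligible.
Life Insurance — status full-time ✓ → eligible.
Meal Allowance — service 1184 days ≥ 12 months (≈360 days) ✓ → eligible.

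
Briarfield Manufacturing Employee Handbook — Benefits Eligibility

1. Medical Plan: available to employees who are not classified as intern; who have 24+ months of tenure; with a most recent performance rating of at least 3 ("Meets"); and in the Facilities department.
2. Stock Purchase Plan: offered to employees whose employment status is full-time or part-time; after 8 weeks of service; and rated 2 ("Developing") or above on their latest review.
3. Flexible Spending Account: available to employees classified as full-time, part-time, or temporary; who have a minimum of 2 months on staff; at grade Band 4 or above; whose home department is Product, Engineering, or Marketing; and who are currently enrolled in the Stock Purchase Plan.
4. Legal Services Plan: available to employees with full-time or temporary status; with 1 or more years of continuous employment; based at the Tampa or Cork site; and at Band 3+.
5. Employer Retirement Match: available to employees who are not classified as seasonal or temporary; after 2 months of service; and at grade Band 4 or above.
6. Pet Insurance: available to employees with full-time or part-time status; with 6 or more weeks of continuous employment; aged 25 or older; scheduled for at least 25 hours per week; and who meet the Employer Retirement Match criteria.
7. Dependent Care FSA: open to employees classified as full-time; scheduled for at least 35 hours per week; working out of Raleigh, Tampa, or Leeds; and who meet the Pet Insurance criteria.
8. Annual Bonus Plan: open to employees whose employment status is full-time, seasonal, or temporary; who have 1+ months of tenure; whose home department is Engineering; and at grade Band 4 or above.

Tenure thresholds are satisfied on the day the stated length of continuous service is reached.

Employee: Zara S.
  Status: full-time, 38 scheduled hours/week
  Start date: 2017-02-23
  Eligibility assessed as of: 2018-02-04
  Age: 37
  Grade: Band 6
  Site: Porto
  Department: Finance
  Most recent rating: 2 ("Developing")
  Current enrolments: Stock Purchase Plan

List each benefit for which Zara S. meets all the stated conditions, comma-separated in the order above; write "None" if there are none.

Stock Purchase Plan, Employer Retirement Match, Pet Insurance

Service from 2017-02-23 to 2018-02-04: 346 days.
Medical Plan — status full-time ✓ (not excluded); service 346 days < 24 months (≈720 days) ✗ → not eligible.
Stock Purchase Plan — status full-time ✓; service 346 days ≥ 8 weeks (≈56 days) ✓; rating 2 ≥ 2 ✓ → eligible.
Flexible Spending Account — status full-time ✓; service 346 days ≥ 2 months (≈60 days) ✓; grade Band 6 ≥ Band 4 ✓; dept Finance ✗ → not eligible.
Legal Services Plan — status full-time ✓; service 346 days < 1 year (≈365 days) ✗ → not eligible.
Employer Retirement Match — status full-time ✓ (not excluded); service 346 days ≥ 2 months (≈60 days) ✓; grade Band 6 ≥ Band 4 ✓ → eligible.
Pet Insurance — status full-time ✓; service 346 days ≥ 6 weeks (≈42 days) ✓; age 37 ≥ 25 ✓; 38 hrs/wk ≥ 25 ✓; eligible for Employer Retirement Match ✓ → eligible.
Dependent Care FSA — status full-time ✓; 38 hrs/wk ≥ 35 ✓; site Porto ✗ (not Raleigh, Tampa, or Leeds) → not eligible.
Annual Bonus Plan — status full-time ✓; service 346 days ≥ 1 month (≈30 days) ✓; dept Finance ✗ → not eligible.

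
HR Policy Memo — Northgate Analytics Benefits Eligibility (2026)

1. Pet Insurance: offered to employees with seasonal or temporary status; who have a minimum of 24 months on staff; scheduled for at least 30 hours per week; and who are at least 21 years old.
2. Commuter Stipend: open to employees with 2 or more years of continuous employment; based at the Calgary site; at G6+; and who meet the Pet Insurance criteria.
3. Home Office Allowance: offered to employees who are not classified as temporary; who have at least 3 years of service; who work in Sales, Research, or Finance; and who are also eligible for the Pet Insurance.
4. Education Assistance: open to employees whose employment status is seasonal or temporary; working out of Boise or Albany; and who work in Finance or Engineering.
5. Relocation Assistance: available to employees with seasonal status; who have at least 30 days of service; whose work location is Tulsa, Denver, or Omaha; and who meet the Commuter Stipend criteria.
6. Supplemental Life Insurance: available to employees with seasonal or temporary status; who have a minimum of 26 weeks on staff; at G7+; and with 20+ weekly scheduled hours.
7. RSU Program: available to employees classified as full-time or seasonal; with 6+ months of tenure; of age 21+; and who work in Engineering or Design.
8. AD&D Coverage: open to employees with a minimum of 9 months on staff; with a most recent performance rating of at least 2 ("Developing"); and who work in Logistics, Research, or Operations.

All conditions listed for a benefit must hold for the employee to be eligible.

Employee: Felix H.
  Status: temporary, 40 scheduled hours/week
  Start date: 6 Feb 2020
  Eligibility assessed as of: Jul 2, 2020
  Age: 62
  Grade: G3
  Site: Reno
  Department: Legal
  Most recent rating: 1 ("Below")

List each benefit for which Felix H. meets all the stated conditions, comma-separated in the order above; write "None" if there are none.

Service from 6 Feb 2020 to Jul 2, 2020: 147 days.
Pet Insurance — status temporary ✓; service 147 days < 24 months (≈720 days) ✗ → not eligible.
Commuter Stipend — service 147 days < 2 years (≈730 days) ✗ → not eligible.
Home Office Allowance — status temporary ✗ (excluded) → not eligible.
Education Assistance — status temporary ✓; site Reno ✗ (not Boise or Albany) → not eligible.
Relocation Assistance — status temporary ✗ (requires seasonal) → not eligible.
Supplemental Life Insurance — status temporary ✓; service 147 days < 26 weeks (≈182 days) ✗ → not eligible.
RSU Program — status temporary ✗ (requires full-time or seasonal) → not eligible.
AD&D Coverage — service 147 days < 9 months (≈270 days) ✗ → not eligible.

None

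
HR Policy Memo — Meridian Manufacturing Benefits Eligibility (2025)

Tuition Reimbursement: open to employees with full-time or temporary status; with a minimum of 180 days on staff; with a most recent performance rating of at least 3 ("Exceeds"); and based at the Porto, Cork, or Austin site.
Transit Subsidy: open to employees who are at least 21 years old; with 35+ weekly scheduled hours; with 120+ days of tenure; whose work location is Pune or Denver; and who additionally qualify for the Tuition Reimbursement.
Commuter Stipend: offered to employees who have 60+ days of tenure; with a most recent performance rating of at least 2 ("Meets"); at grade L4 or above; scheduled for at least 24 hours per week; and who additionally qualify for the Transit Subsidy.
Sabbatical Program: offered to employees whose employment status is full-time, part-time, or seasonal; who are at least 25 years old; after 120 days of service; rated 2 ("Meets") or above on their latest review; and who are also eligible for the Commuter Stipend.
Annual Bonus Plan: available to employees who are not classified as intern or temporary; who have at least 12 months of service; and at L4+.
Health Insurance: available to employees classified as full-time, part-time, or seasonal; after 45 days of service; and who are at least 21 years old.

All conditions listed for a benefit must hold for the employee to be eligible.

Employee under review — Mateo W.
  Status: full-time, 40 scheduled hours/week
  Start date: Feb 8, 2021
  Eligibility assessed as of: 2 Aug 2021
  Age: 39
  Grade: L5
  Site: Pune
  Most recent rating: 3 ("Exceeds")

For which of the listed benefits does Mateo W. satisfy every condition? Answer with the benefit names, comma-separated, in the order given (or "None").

Health Insurance

Service from Feb 8, 2021 to 2 Aug 2021: 175 days.
Tuition Reimbursement — status full-time ✓; service 175 days < 180 days ✗ → not eligible.
Transit Subsidy — age 39 ≥ 21 ✓; 40 hrs/wk ≥ 35 ✓; service 175 days ≥ 120 days ✓; site Pune ✓; not eligible for Tuition Reimbursement ✗ → not eligible.
Commuter Stipend — service 175 days ≥ 60 days ✓; rating 3 ≥ 2 ✓; grade L5 ≥ L4 ✓; 40 hrs/wk ≥ 24 ✓; not eligible for Transit Subsidy ✗ → not eligible.
Sabbatical Program — status full-time ✓; age 39 ≥ 25 ✓; service 175 days ≥ 120 days ✓; rating 3 ≥ 2 ✓; not eligible for Commuter Stipend ✗ → not eligible.
Annual Bonus Plan — status full-time ✓ (not excluded); service 175 days < 12 months (≈360 days) ✗ → not eligible.
Health Insurance — status full-time ✓; service 175 days ≥ 45 days ✓; age 39 ≥ 21 ✓ → eligible.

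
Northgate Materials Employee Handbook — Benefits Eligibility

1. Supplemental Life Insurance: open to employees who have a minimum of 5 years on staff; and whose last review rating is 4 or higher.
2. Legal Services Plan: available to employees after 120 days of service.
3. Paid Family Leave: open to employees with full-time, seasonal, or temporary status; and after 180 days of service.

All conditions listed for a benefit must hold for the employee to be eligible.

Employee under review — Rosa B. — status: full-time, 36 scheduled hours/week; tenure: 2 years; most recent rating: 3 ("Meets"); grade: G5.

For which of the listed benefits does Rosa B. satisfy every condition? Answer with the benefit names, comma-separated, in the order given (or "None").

Legal Services Plan, Paid Family Leave

Supplemental Life Insurance — service 2 years < 5 years ✗ → not eligible.
Legal Services Plan — service 2 years ≥ 120 days ✓ → eligible.
Paid Family Leave — status full-time ✓; service 2 years ≥ 180 days ✓ → eligible.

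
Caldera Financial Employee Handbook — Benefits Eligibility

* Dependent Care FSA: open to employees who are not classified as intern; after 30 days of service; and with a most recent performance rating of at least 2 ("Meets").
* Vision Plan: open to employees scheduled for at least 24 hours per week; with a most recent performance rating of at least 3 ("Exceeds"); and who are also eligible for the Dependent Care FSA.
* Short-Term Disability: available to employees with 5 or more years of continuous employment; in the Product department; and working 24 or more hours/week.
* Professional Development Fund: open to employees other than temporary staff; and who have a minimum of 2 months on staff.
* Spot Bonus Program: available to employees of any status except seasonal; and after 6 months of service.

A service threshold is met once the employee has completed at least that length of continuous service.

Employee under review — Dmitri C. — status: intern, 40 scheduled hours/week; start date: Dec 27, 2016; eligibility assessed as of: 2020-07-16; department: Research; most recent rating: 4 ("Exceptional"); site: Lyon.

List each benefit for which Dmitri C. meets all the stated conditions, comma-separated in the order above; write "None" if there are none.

Professional Development Fund, Spot Bonus Program

Service from Dec 27, 2016 to 2020-07-16: 1297 days.
Dependent Care FSA — status intern ✗ (excluded) → not eligible.
Vision Plan — 40 hrs/wk ≥ 24 ✓; rating 4 ≥ 3 ✓; not eligible for Dependent Care FSA ✗ → not eligible.
Short-Term Disability — service 1297 days < 5 years (≈1825 days) ✗ → not eligible.
Professional Development Fund — status intern ✓ (not excluded); service 1297 days ≥ 2 months (≈60 days) ✓ → eligible.
Spot Bonus Program — status intern ✓ (not excluded); service 1297 days ≥ 6 months (≈180 days) ✓ → eligible.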